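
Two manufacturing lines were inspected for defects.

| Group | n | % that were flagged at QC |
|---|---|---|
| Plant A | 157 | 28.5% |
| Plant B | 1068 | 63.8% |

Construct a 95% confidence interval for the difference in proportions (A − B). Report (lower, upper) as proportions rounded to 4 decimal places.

(-0.4293, -0.2767)

Each SE is √(p̂(1−p̂)/n): √(0.2850·0.7150/157) = 0.03603 and √(0.6380·0.3620/1068) = 0.01471.
SE(p̂₁ − p̂₂) = √(SE₁² + SE₂²) = √(0.0012981609 + 0.0002163841) = 0.03892, since the two samples are independent.
At 95% confidence z* = 1.960; margin = 1.960 × 0.03892 = 0.07628.
The difference is 0.2850 − 0.6380 = -0.3530, so the interval is -0.3530 ± 0.07628 = (-0.4293, -0.2767).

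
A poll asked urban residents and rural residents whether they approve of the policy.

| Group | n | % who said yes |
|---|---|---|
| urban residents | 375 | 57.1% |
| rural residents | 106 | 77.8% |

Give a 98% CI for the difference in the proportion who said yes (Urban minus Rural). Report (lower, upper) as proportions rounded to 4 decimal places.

(-0.3181, -0.0959)

The two standard errors are √(0.5710×0.4290/375) = 0.02556 and √(0.7780×0.2220/106) = 0.04037.
Because the samples are independent, SE_diff = √(0.02556² + 0.04037²) = 0.04778.
Using z* = 2.326 for 98%, ME = 2.326 × 0.04778 = 0.11114.
p̂₁ − p̂₂ = -0.2070; interval -0.2070 ± 0.11114 gives (-0.3181, -0.0959).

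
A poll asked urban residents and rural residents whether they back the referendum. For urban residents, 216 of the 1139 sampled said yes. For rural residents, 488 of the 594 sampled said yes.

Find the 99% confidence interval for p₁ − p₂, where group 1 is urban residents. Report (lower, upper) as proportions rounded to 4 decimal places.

First, p̂₁ = 216/1139 = 0.1896; p̂₂ = 488/594 = 0.8215.
The two standard errors are √(0.1896×0.8104/1139) = 0.01161 and √(0.8215×0.1785/594) = 0.01571.
Because the samples are independent, SE_diff = √(0.01161² + 0.01571²) = 0.01953.
Using z* = 2.576 for 99%, ME = 2.576 × 0.01953 = 0.05031.
p̂₁ − p̂₂ = -0.6319; interval -0.6319 ± 0.05031 gives (-0.6822, -0.5816).

(-0.6822, -0.5816)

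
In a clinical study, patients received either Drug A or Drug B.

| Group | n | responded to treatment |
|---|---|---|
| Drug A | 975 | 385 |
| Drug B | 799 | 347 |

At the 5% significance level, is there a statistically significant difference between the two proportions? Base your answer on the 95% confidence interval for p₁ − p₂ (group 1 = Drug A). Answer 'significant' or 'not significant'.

not significant

First, p̂₁ = 385/975 = 0.3949; p̂₂ = 347/799 = 0.4343.
The two standard errors are √(0.3949×0.6051/975) = 0.01566 and √(0.4343×0.5657/799) = 0.01754.
Because the samples are independent, SE_diff = √(0.01566² + 0.01754²) = 0.02351.
Using z* = 1.960 for 95%, ME = 1.960 × 0.02351 = 0.04608.
p̂₁ − p̂₂ = -0.0394; interval -0.0394 ± 0.04608 gives (-0.08548, 0.00668).
The interval (-0.08548, 0.00668) contains 0, so the difference is not significant.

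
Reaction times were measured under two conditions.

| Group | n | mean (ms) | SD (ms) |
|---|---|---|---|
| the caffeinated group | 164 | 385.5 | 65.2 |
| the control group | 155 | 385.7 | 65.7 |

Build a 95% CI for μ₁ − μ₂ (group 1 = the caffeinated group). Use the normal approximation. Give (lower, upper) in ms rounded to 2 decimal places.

SE₁ = s₁/√n₁ = 65.2/√164 = 5.0913; SE₂ = 65.7/√155 = 5.2772.
Independent samples, unequal variances: SE_diff = √(SE₁² + SE₂²) = √(25.92133569 + 27.84883984) = 7.3328.
z* = 1.960, so margin of error = 1.960 × 7.3328 = 14.3723.
Difference in means = 385.5 − 385.7 = -0.2000.
-0.2000 ± 14.3723 → (-14.57, 14.17).

(-14.57, 14.17)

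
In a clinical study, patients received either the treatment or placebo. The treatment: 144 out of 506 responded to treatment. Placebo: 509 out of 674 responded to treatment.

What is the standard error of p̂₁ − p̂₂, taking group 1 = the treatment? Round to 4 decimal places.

0.0260

p̂₁ = 144/506 = 0.2846 and p̂₂ = 509/674 = 0.7552.
SE₁ = √(p̂₁(1−p̂₁)/n₁) = √(0.2846·0.7154/506) = 0.02006; SE₂ = √(0.7552·0.2448/674) = 0.01656.
Independent samples: SE of the difference = √(SE₁² + SE₂²) = √(0.0004024036 + 0.0002742336) = 0.02601.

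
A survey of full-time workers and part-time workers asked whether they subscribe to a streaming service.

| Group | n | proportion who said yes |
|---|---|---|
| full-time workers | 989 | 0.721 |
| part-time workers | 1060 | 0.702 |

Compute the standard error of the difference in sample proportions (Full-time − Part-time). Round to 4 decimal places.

Each SE is √(p̂(1−p̂)/n): √(0.7210·0.2790/989) = 0.01426 and √(0.7020·0.2980/1060) = 0.01405.
SE(p̂₁ − p̂₂) = √(SE₁² + SE₂²) = √(0.0002033476 + 0.0001974025) = 0.02002, since the two samples are independent.

0.0200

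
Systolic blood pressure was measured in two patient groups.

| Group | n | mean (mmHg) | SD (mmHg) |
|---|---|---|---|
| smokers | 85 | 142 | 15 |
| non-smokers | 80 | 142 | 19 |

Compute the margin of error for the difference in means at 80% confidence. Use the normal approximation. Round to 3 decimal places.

3.430

Per-group SEs: s₁/√n₁ = 15/√85 = 1.6270, s₂/√n₂ = 19/√80 = 2.1243.
Unpooled SE of the difference: √(2.647129 + 4.51265049) = 2.6758.
Margin of error = z* · SE = 1.282 × 2.6758 = 3.4304.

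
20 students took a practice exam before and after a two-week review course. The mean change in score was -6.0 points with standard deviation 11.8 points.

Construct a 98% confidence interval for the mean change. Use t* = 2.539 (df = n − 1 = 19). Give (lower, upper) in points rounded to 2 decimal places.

Paired design: SE = s_d/√n = 11.8/√20 = 2.6386.
t* = 2.539; margin of error = 2.539 × 2.6386 = 6.6994.
-6.0 ± 6.6994 → (-12.70, 0.70).

(-12.70, 0.70)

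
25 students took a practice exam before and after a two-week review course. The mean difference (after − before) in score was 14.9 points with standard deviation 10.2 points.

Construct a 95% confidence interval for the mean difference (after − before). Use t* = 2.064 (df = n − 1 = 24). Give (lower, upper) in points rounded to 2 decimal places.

(10.69, 19.11)

Paired design: SE = s_d/√n = 10.2/√25 = 2.0400.
t* = 2.064; margin of error = 2.064 × 2.0400 = 4.2106.
14.9 ± 4.2106 → (10.69, 19.11).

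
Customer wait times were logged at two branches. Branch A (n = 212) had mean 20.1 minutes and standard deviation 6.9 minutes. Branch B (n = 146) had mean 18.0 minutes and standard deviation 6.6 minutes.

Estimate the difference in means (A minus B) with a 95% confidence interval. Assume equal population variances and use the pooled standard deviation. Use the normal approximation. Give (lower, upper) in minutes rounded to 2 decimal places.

(0.67, 3.53)

Pooled variance s_p² = [211·6.9² + 145·6.6²] / (212+146−2) = 45.9604, so s_p = 6.7794.
SE_diff = s_p·√(1/n₁ + 1/n₂) = 6.7794·√(1/212 + 1/146) = 0.7291.
z* = 1.960; margin = 1.960 × 0.7291 = 1.4290.
Difference = 20.1 − 18.0 = 2.1000.
2.1000 ± 1.4290 → (0.67, 3.53).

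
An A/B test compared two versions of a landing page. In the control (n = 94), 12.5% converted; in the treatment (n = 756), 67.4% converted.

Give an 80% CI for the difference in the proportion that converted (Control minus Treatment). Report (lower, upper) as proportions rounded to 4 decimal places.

Each SE is √(p̂(1−p̂)/n): √(0.1250·0.8750/94) = 0.03411 and √(0.6740·0.3260/756) = 0.01705.
SE(p̂₁ − p̂₂) = √(SE₁² + SE₂²) = √(0.0011634921 + 0.0002907025) = 0.03813, since the two samples are independent.
At 80% confidence z* = 1.282; margin = 1.282 × 0.03813 = 0.04888.
The difference is 0.1250 − 0.6740 = -0.5490, so the interval is -0.5490 ± 0.04888 = (-0.5979, -0.5001).

(-0.5979, -0.5001)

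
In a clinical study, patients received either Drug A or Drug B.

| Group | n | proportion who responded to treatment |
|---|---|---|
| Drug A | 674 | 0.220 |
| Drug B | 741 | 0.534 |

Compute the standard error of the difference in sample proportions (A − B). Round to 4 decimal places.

SE₁ = √(p̂₁(1−p̂₁)/n₁) = √(0.2200·0.7800/674) = 0.01596; SE₂ = √(0.5340·0.4660/741) = 0.01833.
Independent samples: SE of the difference = √(SE₁² + SE₂²) = √(0.0002547216 + 0.0003359889) = 0.02430.

0.0243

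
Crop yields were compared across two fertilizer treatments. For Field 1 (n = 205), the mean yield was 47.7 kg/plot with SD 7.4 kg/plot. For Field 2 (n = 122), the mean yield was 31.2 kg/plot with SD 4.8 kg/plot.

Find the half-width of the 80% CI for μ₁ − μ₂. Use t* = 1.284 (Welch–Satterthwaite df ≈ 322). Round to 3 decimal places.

SE₁ = s₁/√n₁ = 7.4/√205 = 0.5168; SE₂ = 4.8/√122 = 0.4346.
Independent samples, unequal variances: SE_diff = √(SE₁² + SE₂²) = √(0.26708224 + 0.18887716) = 0.6752.
t* = 1.284, so margin of error = 1.284 × 0.6752 = 0.8670.

0.867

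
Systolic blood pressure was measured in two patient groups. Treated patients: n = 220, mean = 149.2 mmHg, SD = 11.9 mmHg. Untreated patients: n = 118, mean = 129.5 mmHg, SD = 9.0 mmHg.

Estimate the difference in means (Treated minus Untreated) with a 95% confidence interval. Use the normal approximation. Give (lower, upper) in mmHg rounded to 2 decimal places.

(17.44, 21.96)

Per-group SEs: s₁/√n₁ = 11.9/√220 = 0.8023, s₂/√n₂ = 9.0/√118 = 0.8285.
Unpooled SE of the difference: √(0.64368529 + 0.68641225) = 1.1533.
Margin of error = z* · SE = 1.960 × 1.1533 = 2.2605.
x̄₁ − x̄₂ = 149.2 − 129.5 = 19.7000.
CI: 19.7000 ± 2.2605 = (17.44, 21.96).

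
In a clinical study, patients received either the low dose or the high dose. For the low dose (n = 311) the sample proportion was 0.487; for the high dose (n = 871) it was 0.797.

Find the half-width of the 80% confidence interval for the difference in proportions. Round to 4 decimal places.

SE₁ = √(p̂₁(1−p̂₁)/n₁) = √(0.4870·0.5130/311) = 0.02834; SE₂ = √(0.7970·0.2030/871) = 0.01363.
Independent samples: SE of the difference = √(SE₁² + SE₂²) = √(0.0008031556 + 0.0001857769) = 0.03145.
z* for 80% confidence is 1.282, so the margin of error is 1.282 × 0.03145 = 0.04032.

0.0403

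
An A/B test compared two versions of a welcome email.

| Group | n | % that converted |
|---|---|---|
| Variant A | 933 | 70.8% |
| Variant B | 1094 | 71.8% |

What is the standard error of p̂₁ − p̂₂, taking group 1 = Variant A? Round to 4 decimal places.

SE₁ = √(p̂₁(1−p̂₁)/n₁) = √(0.7080·0.2920/933) = 0.01489; SE₂ = √(0.7180·0.2820/1094) = 0.01360.
Independent samples: SE of the difference = √(SE₁² + SE₂²) = √(0.0002217121 + 0.00018496) = 0.02017.

0.0202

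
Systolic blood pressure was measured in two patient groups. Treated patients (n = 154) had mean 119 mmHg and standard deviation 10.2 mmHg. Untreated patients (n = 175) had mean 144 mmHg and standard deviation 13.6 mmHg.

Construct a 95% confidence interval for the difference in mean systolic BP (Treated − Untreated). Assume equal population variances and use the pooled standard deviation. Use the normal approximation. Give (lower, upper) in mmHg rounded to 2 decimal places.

Pooled variance s_p² = [153·10.2² + 174·13.6²] / (154+175−2) = 147.0983, so s_p = 12.1284.
SE_diff = s_p·√(1/n₁ + 1/n₂) = 12.1284·√(1/154 + 1/175) = 1.3401.
z* = 1.960; margin = 1.960 × 1.3401 = 2.6266.
Difference = 119 − 144 = -25.0000.
-25.0000 ± 2.6266 → (-27.63, -22.37).

(-27.63, -22.37)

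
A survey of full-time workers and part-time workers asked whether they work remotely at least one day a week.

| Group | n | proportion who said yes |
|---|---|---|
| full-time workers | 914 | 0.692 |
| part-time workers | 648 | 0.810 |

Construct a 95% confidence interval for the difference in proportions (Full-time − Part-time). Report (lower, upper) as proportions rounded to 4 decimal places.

(-0.1605, -0.0755)

The two standard errors are √(0.6920×0.3080/914) = 0.01527 and √(0.8100×0.1900/648) = 0.01541.
Because the samples are independent, SE_diff = √(0.01527² + 0.01541²) = 0.02169.
Using z* = 1.960 for 95%, ME = 1.960 × 0.02169 = 0.04251.
p̂₁ − p̂₂ = -0.1180; interval -0.1180 ± 0.04251 gives (-0.1605, -0.0755).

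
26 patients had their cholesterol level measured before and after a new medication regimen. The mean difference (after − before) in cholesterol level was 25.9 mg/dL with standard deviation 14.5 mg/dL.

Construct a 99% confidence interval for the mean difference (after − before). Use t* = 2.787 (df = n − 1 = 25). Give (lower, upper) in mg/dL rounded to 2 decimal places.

Paired design: SE = s_d/√n = 14.5/√26 = 2.8437.
t* = 2.787; margin of error = 2.787 × 2.8437 = 7.9254.
25.9 ± 7.9254 → (17.97, 33.83).

(17.97, 33.83)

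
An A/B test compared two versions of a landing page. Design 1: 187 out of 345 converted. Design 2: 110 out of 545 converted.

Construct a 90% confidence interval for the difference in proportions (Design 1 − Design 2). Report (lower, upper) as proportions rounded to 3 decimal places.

p̂₁ = 187/345 = 0.5420 and p̂₂ = 110/545 = 0.2018.
SE₁ = √(p̂₁(1−p̂₁)/n₁) = √(0.5420·0.4580/345) = 0.02682; SE₂ = √(0.2018·0.7982/545) = 0.01719.
Independent samples: SE of the difference = √(SE₁² + SE₂²) = √(0.0007193124 + 0.0002954961) = 0.03186.
z* for 90% confidence is 1.645, so the margin of error is 1.645 × 0.03186 = 0.05241.
Point estimate p̂₁ − p̂₂ = 0.5420 − 0.2018 = 0.3402.
0.3402 ± 0.05241 → (0.288, 0.393).

(0.288, 0.393)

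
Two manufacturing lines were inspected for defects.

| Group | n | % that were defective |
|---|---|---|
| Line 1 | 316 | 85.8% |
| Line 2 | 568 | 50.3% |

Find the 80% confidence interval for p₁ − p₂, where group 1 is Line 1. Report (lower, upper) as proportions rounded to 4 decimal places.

SE₁ = √(p̂₁(1−p̂₁)/n₁) = √(0.8580·0.1420/316) = 0.01964; SE₂ = √(0.5030·0.4970/568) = 0.02098.
Independent samples: SE of the difference = √(SE₁² + SE₂²) = √(0.0003857296 + 0.0004401604) = 0.02874.
z* for 80% confidence is 1.282, so the margin of error is 1.282 × 0.02874 = 0.03684.
Point estimate p̂₁ − p̂₂ = 0.8580 − 0.5030 = 0.3550.
0.3550 ± 0.03684 → (0.3182, 0.3918).

(0.3182, 0.3918)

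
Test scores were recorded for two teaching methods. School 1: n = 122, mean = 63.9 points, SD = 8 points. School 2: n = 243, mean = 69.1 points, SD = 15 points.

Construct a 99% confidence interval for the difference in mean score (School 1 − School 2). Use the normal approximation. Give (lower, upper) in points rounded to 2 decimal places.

SE₁ = s₁/√n₁ = 8/√122 = 0.7243; SE₂ = 15/√243 = 0.9623.
Independent samples, unequal variances: SE_diff = √(SE₁² + SE₂²) = √(0.52461049 + 0.92602129) = 1.2044.
z* = 2.576, so margin of error = 2.576 × 1.2044 = 3.1025.
Difference in means = 63.9 − 69.1 = -5.2000.
-5.2000 ± 3.1025 → (-8.30, -2.10).

(-8.30, -2.10)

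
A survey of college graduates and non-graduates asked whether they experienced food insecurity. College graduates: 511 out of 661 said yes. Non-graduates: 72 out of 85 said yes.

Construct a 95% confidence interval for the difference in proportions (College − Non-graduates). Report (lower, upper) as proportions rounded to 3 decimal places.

p̂₁ = 511/661 = 0.7731 and p̂₂ = 72/85 = 0.8471.
SE₁ = √(p̂₁(1−p̂₁)/n₁) = √(0.7731·0.2269/661) = 0.01629; SE₂ = √(0.8471·0.1529/85) = 0.03904.
Independent samples: SE of the difference = √(SE₁² + SE₂²) = √(0.0002653641 + 0.0015241216) = 0.04230.
z* for 95% confidence is 1.960, so the margin of error is 1.960 × 0.04230 = 0.08291.
Point estimate p̂₁ − p̂₂ = 0.7731 − 0.8471 = -0.0740.
-0.0740 ± 0.08291 → (-0.157, 0.009).

(-0.157, 0.009)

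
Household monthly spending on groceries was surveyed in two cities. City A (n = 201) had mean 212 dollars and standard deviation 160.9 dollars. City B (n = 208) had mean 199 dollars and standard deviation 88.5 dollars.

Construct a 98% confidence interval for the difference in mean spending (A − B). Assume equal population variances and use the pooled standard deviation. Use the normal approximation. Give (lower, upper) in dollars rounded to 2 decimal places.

s_p = √[((n₁−1)s₁² + (n₂−1)s₂²)/(n₁+n₂−2)] = √[(200·160.9² + 207·88.5²)/407] = 129.2488.
SE = 129.2488·√(1/201 + 1/208) = 12.7838.
With z* = 2.326, margin = 2.326 × 12.7838 = 29.7351.
x̄₁ − x̄₂ = 212 − 199 = 13.0000; interval 13.0000 ± 29.7351 = (-16.74, 42.74).

(-16.74, 42.74)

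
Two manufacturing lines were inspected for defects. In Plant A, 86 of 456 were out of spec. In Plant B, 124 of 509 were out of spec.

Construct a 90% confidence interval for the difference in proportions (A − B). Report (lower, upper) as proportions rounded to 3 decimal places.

(-0.098, -0.012)

Sample proportions: 86/456 = 0.1886, 124/509 = 0.2436.
Each SE is √(p̂(1−p̂)/n): √(0.1886·0.8114/456) = 0.01832 and √(0.2436·0.7564/509) = 0.01903.
SE(p̂₁ − p̂₂) = √(SE₁² + SE₂²) = √(0.0003356224 + 0.0003621409) = 0.02642, since the two samples are independent.
At 90% confidence z* = 1.645; margin = 1.645 × 0.02642 = 0.04346.
The difference is 0.1886 − 0.2436 = -0.0550, so the interval is -0.0550 ± 0.04346 = (-0.098, -0.012).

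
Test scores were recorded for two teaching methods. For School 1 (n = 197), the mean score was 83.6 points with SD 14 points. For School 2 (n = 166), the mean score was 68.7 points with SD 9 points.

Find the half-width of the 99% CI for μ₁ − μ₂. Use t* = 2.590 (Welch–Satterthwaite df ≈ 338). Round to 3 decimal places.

3.154

Standard errors of each mean: 14/√197 = 0.9975 and 9/√166 = 0.6985.
SE(x̄₁ − x̄₂) = √(0.9975² + 0.6985²) = 1.2177 for independent samples with unequal variances.
With t* = 2.590, the margin is 2.590 × 1.2177 = 3.1538.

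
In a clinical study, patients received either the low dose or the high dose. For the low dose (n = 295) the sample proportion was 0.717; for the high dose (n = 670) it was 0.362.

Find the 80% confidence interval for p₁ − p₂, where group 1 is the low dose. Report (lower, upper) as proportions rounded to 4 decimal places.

The two standard errors are √(0.7170×0.2830/295) = 0.02623 and √(0.3620×0.6380/670) = 0.01857.
Because the samples are independent, SE_diff = √(0.02623² + 0.01857²) = 0.03214.
Using z* = 1.282 for 80%, ME = 1.282 × 0.03214 = 0.04120.
p̂₁ − p̂₂ = 0.3550; interval 0.3550 ± 0.04120 gives (0.3138, 0.3962).

(0.3138, 0.3962)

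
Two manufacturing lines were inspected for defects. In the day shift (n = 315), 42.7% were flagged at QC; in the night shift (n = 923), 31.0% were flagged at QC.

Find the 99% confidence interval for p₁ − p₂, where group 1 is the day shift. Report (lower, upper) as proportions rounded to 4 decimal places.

(0.0352, 0.1988)

SE₁ = √(p̂₁(1−p̂₁)/n₁) = √(0.4270·0.5730/315) = 0.02787; SE₂ = √(0.3100·0.6900/923) = 0.01522.
Independent samples: SE of the difference = √(SE₁² + SE₂²) = √(0.0007767369 + 0.0002316484) = 0.03176.
z* for 99% confidence is 2.576, so the margin of error is 2.576 × 0.03176 = 0.08181.
Point estimate p̂₁ − p̂₂ = 0.4270 − 0.3100 = 0.1170.
0.1170 ± 0.08181 → (0.0352, 0.1988).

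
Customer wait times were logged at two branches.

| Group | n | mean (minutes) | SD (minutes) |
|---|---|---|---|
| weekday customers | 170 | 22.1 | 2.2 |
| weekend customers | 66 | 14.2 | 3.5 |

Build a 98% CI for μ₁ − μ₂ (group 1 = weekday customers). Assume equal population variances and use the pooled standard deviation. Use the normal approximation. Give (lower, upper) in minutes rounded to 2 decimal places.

(7.01, 8.79)

Pooled variance s_p² = [169·2.2² + 65·3.5²] / (170+66−2) = 6.8983, so s_p = 2.6265.
SE_diff = s_p·√(1/n₁ + 1/n₂) = 2.6265·√(1/170 + 1/66) = 0.3809.
z* = 2.326; margin = 2.326 × 0.3809 = 0.8860.
Difference = 22.1 − 14.2 = 7.9000.
7.9000 ± 0.8860 → (7.01, 8.79).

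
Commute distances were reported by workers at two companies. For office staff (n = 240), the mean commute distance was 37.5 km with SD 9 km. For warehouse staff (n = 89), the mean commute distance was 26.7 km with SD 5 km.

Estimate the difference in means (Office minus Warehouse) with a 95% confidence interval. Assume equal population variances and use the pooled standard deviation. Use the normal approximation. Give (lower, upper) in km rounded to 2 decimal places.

(8.82, 12.78)

s_p = √[((n₁−1)s₁² + (n₂−1)s₂²)/(n₁+n₂−2)] = √[(239·9² + 88·5²)/327] = 8.1197.
SE = 8.1197·√(1/240 + 1/89) = 1.0077.
With z* = 1.960, margin = 1.960 × 1.0077 = 1.9751.
x̄₁ − x̄₂ = 37.5 − 26.7 = 10.8000; interval 10.8000 ± 1.9751 = (8.82, 12.78).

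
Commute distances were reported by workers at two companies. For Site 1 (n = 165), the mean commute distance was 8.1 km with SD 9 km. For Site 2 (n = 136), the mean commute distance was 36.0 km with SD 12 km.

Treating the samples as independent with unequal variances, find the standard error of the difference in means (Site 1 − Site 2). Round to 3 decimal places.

1.245

Per-group SEs: s₁/√n₁ = 9/√165 = 0.7006, s₂/√n₂ = 12/√136 = 1.0290.
Unpooled SE of the difference: √(0.49084036 + 1.058841) = 1.2449.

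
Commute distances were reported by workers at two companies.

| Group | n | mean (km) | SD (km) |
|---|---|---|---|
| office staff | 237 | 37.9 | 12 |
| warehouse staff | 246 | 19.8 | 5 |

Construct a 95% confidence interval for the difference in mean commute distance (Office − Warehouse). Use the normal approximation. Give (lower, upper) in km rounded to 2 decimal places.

Standard errors of each mean: 12/√237 = 0.7795 and 5/√246 = 0.3188.
SE(x̄₁ − x̄₂) = √(0.7795² + 0.3188²) = 0.8422 for independent samples with unequal variances.
With z* = 1.960, the margin is 1.960 × 0.8422 = 1.6507.
x̄₁ − x̄₂ = 37.9 − 19.8 = 18.1000; the interval is 18.1000 ± 1.6507 = (16.45, 19.75).

(16.45, 19.75)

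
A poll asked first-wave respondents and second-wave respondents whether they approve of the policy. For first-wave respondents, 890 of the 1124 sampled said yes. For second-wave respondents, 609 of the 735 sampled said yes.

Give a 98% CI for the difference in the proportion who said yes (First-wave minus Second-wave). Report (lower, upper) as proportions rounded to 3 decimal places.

First, p̂₁ = 890/1124 = 0.7918; p̂₂ = 609/735 = 0.8286.
The two standard errors are √(0.7918×0.2082/1124) = 0.01211 and √(0.8286×0.1714/735) = 0.01390.
Because the samples are independent, SE_diff = √(0.01211² + 0.01390²) = 0.01844.
Using z* = 2.326 for 98%, ME = 2.326 × 0.01844 = 0.04289.
p̂₁ − p̂₂ = -0.0368; interval -0.0368 ± 0.04289 gives (-0.080, 0.006).

(-0.080, 0.006)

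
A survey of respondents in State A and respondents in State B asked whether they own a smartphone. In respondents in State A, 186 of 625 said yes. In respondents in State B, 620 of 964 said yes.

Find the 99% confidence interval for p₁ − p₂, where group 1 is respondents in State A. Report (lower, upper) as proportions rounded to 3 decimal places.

(-0.407, -0.284)

First, p̂₁ = 186/625 = 0.2976; p̂₂ = 620/964 = 0.6432.
The two standard errors are √(0.2976×0.7024/625) = 0.01829 and √(0.6432×0.3568/964) = 0.01543.
Because the samples are independent, SE_diff = √(0.01829² + 0.01543²) = 0.02393.
Using z* = 2.576 for 99%, ME = 2.576 × 0.02393 = 0.06164.
p̂₁ − p̂₂ = -0.3456; interval -0.3456 ± 0.06164 gives (-0.407, -0.284).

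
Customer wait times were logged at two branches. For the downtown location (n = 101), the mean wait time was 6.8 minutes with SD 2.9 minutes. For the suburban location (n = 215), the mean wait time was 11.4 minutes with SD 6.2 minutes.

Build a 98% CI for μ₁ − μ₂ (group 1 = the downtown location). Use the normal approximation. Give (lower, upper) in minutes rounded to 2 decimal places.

SE₁ = s₁/√n₁ = 2.9/√101 = 0.2886; SE₂ = 6.2/√215 = 0.4228.
Independent samples, unequal variances: SE_diff = √(SE₁² + SE₂²) = √(0.08328996 + 0.17875984) = 0.5119.
z* = 2.326, so margin of error = 2.326 × 0.5119 = 1.1907.
Difference in means = 6.8 − 11.4 = -4.6000.
-4.6000 ± 1.1907 → (-5.79, -3.41).

(-5.79, -3.41)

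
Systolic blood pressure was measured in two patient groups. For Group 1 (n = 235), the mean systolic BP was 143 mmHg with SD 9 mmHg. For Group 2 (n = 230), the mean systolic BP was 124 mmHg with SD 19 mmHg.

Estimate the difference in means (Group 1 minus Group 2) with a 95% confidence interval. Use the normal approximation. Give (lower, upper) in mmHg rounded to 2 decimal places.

(16.29, 21.71)

Per-group SEs: s₁/√n₁ = 9/√235 = 0.5871, s₂/√n₂ = 19/√230 = 1.2528.
Unpooled SE of the difference: √(0.34468641 + 1.56950784) = 1.3835.
Margin of error = z* · SE = 1.960 × 1.3835 = 2.7117.
x̄₁ − x̄₂ = 143 − 124 = 19.0000.
CI: 19.0000 ± 2.7117 = (16.29, 21.71).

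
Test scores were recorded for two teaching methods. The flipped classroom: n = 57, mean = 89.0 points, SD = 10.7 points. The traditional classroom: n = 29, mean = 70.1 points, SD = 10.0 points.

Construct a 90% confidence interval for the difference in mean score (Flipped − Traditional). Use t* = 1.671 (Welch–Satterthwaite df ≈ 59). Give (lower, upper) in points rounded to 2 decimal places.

(15.00, 22.80)

Standard errors of each mean: 10.7/√57 = 1.4172 and 10.0/√29 = 1.8570.
SE(x̄₁ − x̄₂) = √(1.4172² + 1.8570²) = 2.3360 for independent samples with unequal variances.
With t* = 1.671, the margin is 1.671 × 2.3360 = 3.9035.
x̄₁ − x̄₂ = 89.0 − 70.1 = 18.9000; the interval is 18.9000 ± 3.9035 = (15.00, 22.80).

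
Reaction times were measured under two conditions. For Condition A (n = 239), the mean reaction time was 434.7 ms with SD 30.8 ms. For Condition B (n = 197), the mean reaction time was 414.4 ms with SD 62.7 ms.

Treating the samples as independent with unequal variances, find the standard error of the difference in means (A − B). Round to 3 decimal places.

Per-group SEs: s₁/√n₁ = 30.8/√239 = 1.9923, s₂/√n₂ = 62.7/√197 = 4.4672.
Unpooled SE of the difference: √(3.96925929 + 19.95587584) = 4.8913.

4.891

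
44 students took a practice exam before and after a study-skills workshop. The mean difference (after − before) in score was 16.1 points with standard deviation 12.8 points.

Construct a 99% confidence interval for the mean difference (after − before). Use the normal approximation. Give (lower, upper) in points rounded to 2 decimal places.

This is a matched-pairs design, so SE = s_d/√n = 12.8/√44 = 1.9297.
Margin = 2.576 × 1.9297 = 4.9709; the interval is 16.1 ± 4.9709 = (11.13, 21.07).

(11.13, 21.07)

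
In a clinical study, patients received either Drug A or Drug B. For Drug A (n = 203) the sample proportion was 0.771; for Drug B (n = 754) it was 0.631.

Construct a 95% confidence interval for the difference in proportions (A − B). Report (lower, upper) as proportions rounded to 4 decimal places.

(0.0727, 0.2073)

SE₁ = √(p̂₁(1−p̂₁)/n₁) = √(0.7710·0.2290/203) = 0.02949; SE₂ = √(0.6310·0.3690/754) = 0.01757.
Independent samples: SE of the difference = √(SE₁² + SE₂²) = √(0.0008696601 + 0.0003087049) = 0.03433.
z* for 95% confidence is 1.960, so the margin of error is 1.960 × 0.03433 = 0.06729.
Point estimate p̂₁ − p̂₂ = 0.7710 − 0.6310 = 0.1400.
0.1400 ± 0.06729 → (0.0727, 0.2073).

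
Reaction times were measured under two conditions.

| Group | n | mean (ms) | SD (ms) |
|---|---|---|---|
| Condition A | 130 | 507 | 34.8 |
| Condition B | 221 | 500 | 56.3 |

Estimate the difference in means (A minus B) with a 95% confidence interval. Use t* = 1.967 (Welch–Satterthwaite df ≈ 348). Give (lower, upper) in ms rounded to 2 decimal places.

(-2.57, 16.57)

SE₁ = s₁/√n₁ = 34.8/√130 = 3.0522; SE₂ = 56.3/√221 = 3.7871.
Independent samples, unequal variances: SE_diff = √(SE₁² + SE₂²) = √(9.31592484 + 14.34212641) = 4.8640.
t* = 1.967, so margin of error = 1.967 × 4.8640 = 9.5675.
Difference in means = 507 − 500 = 7.0000.
7.0000 ± 9.5675 → (-2.57, 16.57).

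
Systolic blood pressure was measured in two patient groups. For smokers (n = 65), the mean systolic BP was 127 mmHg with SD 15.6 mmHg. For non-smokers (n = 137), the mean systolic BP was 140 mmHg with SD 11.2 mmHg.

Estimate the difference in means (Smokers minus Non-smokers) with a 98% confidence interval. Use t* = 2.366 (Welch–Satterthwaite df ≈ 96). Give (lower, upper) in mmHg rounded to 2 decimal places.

(-18.11, -7.89)

Per-group SEs: s₁/√n₁ = 15.6/√65 = 1.9349, s₂/√n₂ = 11.2/√137 = 0.9569.
Unpooled SE of the difference: √(3.74383801 + 0.91565761) = 2.1586.
Margin of error = t* · SE = 2.366 × 2.1586 = 5.1072.
x̄₁ − x̄₂ = 127 − 140 = -13.0000.
CI: -13.0000 ± 5.1072 = (-18.11, -7.89).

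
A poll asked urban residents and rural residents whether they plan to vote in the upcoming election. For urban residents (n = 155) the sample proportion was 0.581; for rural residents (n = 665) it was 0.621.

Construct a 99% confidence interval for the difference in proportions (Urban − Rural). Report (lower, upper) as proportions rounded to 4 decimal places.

SE₁ = √(p̂₁(1−p̂₁)/n₁) = √(0.5810·0.4190/155) = 0.03963; SE₂ = √(0.6210·0.3790/665) = 0.01881.
Independent samples: SE of the difference = √(SE₁² + SE₂²) = √(0.0015705369 + 0.0003538161) = 0.04387.
z* for 99% confidence is 2.576, so the margin of error is 2.576 × 0.04387 = 0.11301.
Point estimate p̂₁ − p̂₂ = 0.5810 − 0.6210 = -0.0400.
-0.0400 ± 0.11301 → (-0.1530, 0.0730).

(-0.1530, 0.0730)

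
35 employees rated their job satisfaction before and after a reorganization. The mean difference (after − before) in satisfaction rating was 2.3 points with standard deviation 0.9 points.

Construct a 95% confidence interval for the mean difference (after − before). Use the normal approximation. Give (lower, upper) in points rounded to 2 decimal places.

(2.00, 2.60)

Paired design: SE = s_d/√n = 0.9/√35 = 0.1521.
z* = 1.960; margin of error = 1.960 × 0.1521 = 0.2981.
2.3 ± 0.2981 → (2.00, 2.60).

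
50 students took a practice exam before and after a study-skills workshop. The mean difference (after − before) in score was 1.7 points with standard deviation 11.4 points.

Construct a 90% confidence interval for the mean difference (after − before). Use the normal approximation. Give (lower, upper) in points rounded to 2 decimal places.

(-0.95, 4.35)

Paired design: SE = s_d/√n = 11.4/√50 = 1.6122.
z* = 1.645; margin of error = 1.645 × 1.6122 = 2.6521.
1.7 ± 2.6521 → (-0.95, 4.35).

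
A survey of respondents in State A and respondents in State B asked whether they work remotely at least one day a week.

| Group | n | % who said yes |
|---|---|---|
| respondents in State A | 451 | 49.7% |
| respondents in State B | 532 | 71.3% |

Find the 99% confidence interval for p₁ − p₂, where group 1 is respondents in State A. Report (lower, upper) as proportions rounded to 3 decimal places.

The two standard errors are √(0.4970×0.5030/451) = 0.02354 and √(0.7130×0.2870/532) = 0.01961.
Because the samples are independent, SE_diff = √(0.02354² + 0.01961²) = 0.03064.
Using z* = 2.576 for 99%, ME = 2.576 × 0.03064 = 0.07893.
p̂₁ − p̂₂ = -0.2160; interval -0.2160 ± 0.07893 gives (-0.295, -0.137).

(-0.295, -0.137)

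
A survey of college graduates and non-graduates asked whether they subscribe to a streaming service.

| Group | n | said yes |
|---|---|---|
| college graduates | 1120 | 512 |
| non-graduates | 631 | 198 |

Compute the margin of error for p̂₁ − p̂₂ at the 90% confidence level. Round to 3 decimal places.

First, p̂₁ = 512/1120 = 0.4571; p̂₂ = 198/631 = 0.3138.
The two standard errors are √(0.4571×0.5429/1120) = 0.01489 and √(0.3138×0.6862/631) = 0.01847.
Because the samples are independent, SE_diff = √(0.01489² + 0.01847²) = 0.02372.
Using z* = 1.645 for 90%, ME = 1.645 × 0.02372 = 0.03902.

0.039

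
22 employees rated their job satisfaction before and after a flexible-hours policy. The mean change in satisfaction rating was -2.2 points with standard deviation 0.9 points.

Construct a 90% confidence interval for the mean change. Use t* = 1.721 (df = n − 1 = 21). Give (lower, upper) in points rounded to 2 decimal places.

(-2.53, -1.87)

This is a matched-pairs design, so SE = s_d/√n = 0.9/√22 = 0.1919.
Margin = 1.721 × 0.1919 = 0.3303; the interval is -2.2 ± 0.3303 = (-2.53, -1.87).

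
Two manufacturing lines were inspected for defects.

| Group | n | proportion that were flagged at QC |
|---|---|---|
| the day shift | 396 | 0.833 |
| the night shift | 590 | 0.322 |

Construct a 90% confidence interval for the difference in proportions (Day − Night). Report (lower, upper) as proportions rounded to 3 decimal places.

The two standard errors are √(0.8330×0.1670/396) = 0.01874 and √(0.3220×0.6780/590) = 0.01924.
Because the samples are independent, SE_diff = √(0.01874² + 0.01924²) = 0.02686.
Using z* = 1.645 for 90%, ME = 1.645 × 0.02686 = 0.04418.
p̂₁ − p̂₂ = 0.5110; interval 0.5110 ± 0.04418 gives (0.467, 0.555).

(0.467, 0.555)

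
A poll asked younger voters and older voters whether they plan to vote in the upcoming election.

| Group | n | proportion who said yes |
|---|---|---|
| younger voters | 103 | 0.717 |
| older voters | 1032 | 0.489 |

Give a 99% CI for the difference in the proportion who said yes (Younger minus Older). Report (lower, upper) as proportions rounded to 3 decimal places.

Each SE is √(p̂(1−p̂)/n): √(0.7170·0.2830/103) = 0.04438 and √(0.4890·0.5110/1032) = 0.01556.
SE(p̂₁ − p̂₂) = √(SE₁² + SE₂²) = √(0.0019695844 + 0.0002421136) = 0.04703, since the two samples are independent.
At 99% confidence z* = 2.576; margin = 2.576 × 0.04703 = 0.12115.
The difference is 0.7170 − 0.4890 = 0.2280, so the interval is 0.2280 ± 0.12115 = (0.107, 0.349).

(0.107, 0.349)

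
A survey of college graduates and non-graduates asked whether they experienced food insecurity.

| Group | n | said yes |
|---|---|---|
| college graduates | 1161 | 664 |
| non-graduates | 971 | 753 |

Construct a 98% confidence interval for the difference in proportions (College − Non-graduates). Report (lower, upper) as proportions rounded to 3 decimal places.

(-0.250, -0.158)

Sample proportions: 664/1161 = 0.5719, 753/971 = 0.7755.
Each SE is √(p̂(1−p̂)/n): √(0.5719·0.4281/1161) = 0.01452 and √(0.7755·0.2245/971) = 0.01339.
SE(p̂₁ − p̂₂) = √(SE₁² + SE₂²) = √(0.0002108304 + 0.0001792921) = 0.01975, since the two samples are independent.
At 98% confidence z* = 2.326; margin = 2.326 × 0.01975 = 0.04594.
The difference is 0.5719 − 0.7755 = -0.2036, so the interval is -0.2036 ± 0.04594 = (-0.250, -0.158).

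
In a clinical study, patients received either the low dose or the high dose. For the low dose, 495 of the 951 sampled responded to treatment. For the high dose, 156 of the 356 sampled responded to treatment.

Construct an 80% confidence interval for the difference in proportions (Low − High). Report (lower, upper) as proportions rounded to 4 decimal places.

p̂₁ = 495/951 = 0.5205 and p̂₂ = 156/356 = 0.4382.
SE₁ = √(p̂₁(1−p̂₁)/n₁) = √(0.5205·0.4795/951) = 0.01620; SE₂ = √(0.4382·0.5618/356) = 0.02630.
Independent samples: SE of the difference = √(SE₁² + SE₂²) = √(0.00026244 + 0.00069169) = 0.03089.
z* for 80% confidence is 1.282, so the margin of error is 1.282 × 0.03089 = 0.03960.
Point estimate p̂₁ − p̂₂ = 0.5205 − 0.4382 = 0.0823.
0.0823 ± 0.03960 → (0.0427, 0.1219).

(0.0427, 0.1219)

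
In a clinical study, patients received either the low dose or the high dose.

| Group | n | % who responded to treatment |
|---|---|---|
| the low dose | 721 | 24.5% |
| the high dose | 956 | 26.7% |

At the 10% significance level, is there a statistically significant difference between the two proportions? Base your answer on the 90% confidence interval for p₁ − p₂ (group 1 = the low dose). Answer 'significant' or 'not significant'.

Each SE is √(p̂(1−p̂)/n): √(0.2450·0.7550/721) = 0.01602 and √(0.2670·0.7330/956) = 0.01431.
SE(p̂₁ − p̂₂) = √(SE₁² + SE₂²) = √(0.0002566404 + 0.0002047761) = 0.02148, since the two samples are independent.
At 90% confidence z* = 1.645; margin = 1.645 × 0.02148 = 0.03533.
The difference is 0.2450 − 0.2670 = -0.0220, so the interval is -0.0220 ± 0.03533 = (-0.05733, 0.01333).
The interval (-0.05733, 0.01333) contains 0, so the difference is not significant.

not significant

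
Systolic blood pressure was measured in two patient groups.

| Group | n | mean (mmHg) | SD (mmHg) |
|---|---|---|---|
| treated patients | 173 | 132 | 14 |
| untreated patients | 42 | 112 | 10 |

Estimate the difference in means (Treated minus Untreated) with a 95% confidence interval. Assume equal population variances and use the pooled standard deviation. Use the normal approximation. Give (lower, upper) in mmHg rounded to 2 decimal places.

(15.51, 24.49)

Pooled variance s_p² = [172·14² + 41·10²] / (173+42−2) = 177.5211, so s_p = 13.3237.
SE_diff = s_p·√(1/n₁ + 1/n₂) = 13.3237·√(1/173 + 1/42) = 2.2919.
z* = 1.960; margin = 1.960 × 2.2919 = 4.4921.
Difference = 132 − 112 = 20.0000.
20.0000 ± 4.4921 → (15.51, 24.49).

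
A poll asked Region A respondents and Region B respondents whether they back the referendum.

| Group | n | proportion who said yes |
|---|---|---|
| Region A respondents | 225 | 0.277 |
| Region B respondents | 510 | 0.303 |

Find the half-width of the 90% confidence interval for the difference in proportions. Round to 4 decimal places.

Each SE is √(p̂(1−p̂)/n): √(0.2770·0.7230/225) = 0.02983 and √(0.3030·0.6970/510) = 0.02035.
SE(p̂₁ − p̂₂) = √(SE₁² + SE₂²) = √(0.0008898289 + 0.0004141225) = 0.03611, since the two samples are independent.
At 90% confidence z* = 1.645; margin = 1.645 × 0.03611 = 0.05940.

0.0594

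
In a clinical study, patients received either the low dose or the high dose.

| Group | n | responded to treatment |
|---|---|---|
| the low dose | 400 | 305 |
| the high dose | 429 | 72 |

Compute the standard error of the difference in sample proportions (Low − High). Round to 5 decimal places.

0.02790

First, p̂₁ = 305/400 = 0.7625; p̂₂ = 72/429 = 0.1678.
The two standard errors are √(0.7625×0.2375/400) = 0.02128 and √(0.1678×0.8322/429) = 0.01804.
Because the samples are independent, SE_diff = √(0.02128² + 0.01804²) = 0.02790.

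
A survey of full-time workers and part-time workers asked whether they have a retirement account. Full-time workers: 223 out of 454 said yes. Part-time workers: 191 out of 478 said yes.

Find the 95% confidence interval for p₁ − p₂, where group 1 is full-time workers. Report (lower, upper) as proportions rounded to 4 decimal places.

p̂₁ = 223/454 = 0.4912 and p̂₂ = 191/478 = 0.3996.
SE₁ = √(p̂₁(1−p̂₁)/n₁) = √(0.4912·0.5088/454) = 0.02346; SE₂ = √(0.3996·0.6004/478) = 0.02240.
Independent samples: SE of the difference = √(SE₁² + SE₂²) = √(0.0005503716 + 0.00050176) = 0.03244.
z* for 95% confidence is 1.960, so the margin of error is 1.960 × 0.03244 = 0.06358.
Point estimate p̂₁ − p̂₂ = 0.4912 − 0.3996 = 0.0916.
0.0916 ± 0.06358 → (0.0280, 0.1552).

(0.0280, 0.1552)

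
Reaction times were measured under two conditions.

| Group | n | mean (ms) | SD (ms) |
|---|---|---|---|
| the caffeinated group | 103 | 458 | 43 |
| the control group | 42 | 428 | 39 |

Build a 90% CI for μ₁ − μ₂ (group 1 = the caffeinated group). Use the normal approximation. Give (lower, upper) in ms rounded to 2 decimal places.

SE₁ = s₁/√n₁ = 43/√103 = 4.2369; SE₂ = 39/√42 = 6.0178.
Independent samples, unequal variances: SE_diff = √(SE₁² + SE₂²) = √(17.95132161 + 36.21391684) = 7.3597.
z* = 1.645, so margin of error = 1.645 × 7.3597 = 12.1067.
Difference in means = 458 − 428 = 30.0000.
30.0000 ± 12.1067 → (17.89, 42.11).

(17.89, 42.11)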